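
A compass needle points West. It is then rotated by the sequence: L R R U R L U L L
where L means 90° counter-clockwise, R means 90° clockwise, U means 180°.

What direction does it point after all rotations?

Answer: Final heading: South

Derivation:
Start: West
  L (left (90° counter-clockwise)) -> South
  R (right (90° clockwise)) -> West
  R (right (90° clockwise)) -> North
  U (U-turn (180°)) -> South
  R (right (90° clockwise)) -> West
  L (left (90° counter-clockwise)) -> South
  U (U-turn (180°)) -> North
  L (left (90° counter-clockwise)) -> West
  L (left (90° counter-clockwise)) -> South
Final: South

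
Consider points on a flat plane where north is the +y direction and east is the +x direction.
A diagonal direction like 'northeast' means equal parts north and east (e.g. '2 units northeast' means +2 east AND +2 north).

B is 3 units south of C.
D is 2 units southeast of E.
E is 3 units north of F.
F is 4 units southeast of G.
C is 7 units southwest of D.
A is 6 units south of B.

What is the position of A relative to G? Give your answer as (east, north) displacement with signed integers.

Answer: A is at (east=-1, north=-19) relative to G.

Derivation:
Place G at the origin (east=0, north=0).
  F is 4 units southeast of G: delta (east=+4, north=-4); F at (east=4, north=-4).
  E is 3 units north of F: delta (east=+0, north=+3); E at (east=4, north=-1).
  D is 2 units southeast of E: delta (east=+2, north=-2); D at (east=6, north=-3).
  C is 7 units southwest of D: delta (east=-7, north=-7); C at (east=-1, north=-10).
  B is 3 units south of C: delta (east=+0, north=-3); B at (east=-1, north=-13).
  A is 6 units south of B: delta (east=+0, north=-6); A at (east=-1, north=-19).
Therefore A relative to G: (east=-1, north=-19).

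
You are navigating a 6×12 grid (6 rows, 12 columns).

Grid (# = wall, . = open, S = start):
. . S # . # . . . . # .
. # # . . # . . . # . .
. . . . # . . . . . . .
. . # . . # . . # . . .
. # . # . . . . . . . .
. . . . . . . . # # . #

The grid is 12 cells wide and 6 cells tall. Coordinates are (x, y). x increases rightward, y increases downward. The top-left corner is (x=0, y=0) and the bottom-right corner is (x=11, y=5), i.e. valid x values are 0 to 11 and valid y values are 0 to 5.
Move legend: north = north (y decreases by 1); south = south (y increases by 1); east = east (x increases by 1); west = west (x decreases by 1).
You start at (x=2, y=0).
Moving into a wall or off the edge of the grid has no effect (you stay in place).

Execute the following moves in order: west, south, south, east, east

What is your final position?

Answer: Final position: (x=2, y=0)

Derivation:
Start: (x=2, y=0)
  west (west): (x=2, y=0) -> (x=1, y=0)
  south (south): blocked, stay at (x=1, y=0)
  south (south): blocked, stay at (x=1, y=0)
  east (east): (x=1, y=0) -> (x=2, y=0)
  east (east): blocked, stay at (x=2, y=0)
Final: (x=2, y=0)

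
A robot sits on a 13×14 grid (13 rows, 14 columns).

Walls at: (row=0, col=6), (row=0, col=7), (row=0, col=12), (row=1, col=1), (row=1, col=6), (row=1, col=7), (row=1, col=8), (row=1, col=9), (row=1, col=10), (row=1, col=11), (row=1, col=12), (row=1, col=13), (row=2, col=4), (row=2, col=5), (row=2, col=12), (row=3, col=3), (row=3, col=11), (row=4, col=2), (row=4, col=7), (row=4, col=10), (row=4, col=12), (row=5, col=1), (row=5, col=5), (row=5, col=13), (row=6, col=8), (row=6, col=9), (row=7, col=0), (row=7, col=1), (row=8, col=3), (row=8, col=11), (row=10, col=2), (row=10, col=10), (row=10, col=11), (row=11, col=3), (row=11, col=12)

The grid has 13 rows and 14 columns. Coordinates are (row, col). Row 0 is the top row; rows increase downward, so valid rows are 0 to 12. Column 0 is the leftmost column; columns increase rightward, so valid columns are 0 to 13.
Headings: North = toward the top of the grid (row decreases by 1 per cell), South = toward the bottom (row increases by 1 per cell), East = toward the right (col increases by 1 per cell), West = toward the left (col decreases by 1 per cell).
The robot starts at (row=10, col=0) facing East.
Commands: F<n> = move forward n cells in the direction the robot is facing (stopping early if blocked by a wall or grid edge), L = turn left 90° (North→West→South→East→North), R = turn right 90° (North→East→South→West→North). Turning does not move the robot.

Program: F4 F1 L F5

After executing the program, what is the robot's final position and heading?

Answer: Final position: (row=8, col=1), facing North

Derivation:
Start: (row=10, col=0), facing East
  F4: move forward 1/4 (blocked), now at (row=10, col=1)
  F1: move forward 0/1 (blocked), now at (row=10, col=1)
  L: turn left, now facing North
  F5: move forward 2/5 (blocked), now at (row=8, col=1)
Final: (row=8, col=1), facing North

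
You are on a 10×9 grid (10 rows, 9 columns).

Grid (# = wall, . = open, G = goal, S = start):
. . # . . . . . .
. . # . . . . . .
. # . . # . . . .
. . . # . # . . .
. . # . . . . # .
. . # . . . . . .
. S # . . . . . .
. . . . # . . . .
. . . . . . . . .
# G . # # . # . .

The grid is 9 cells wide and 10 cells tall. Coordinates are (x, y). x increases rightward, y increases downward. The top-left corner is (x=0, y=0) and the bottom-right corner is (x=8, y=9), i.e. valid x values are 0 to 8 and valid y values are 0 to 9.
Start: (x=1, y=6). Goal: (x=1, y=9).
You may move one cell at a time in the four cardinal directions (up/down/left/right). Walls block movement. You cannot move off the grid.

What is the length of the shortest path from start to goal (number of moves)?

Answer: Shortest path length: 3

Derivation:
BFS from (x=1, y=6) until reaching (x=1, y=9):
  Distance 0: (x=1, y=6)
  Distance 1: (x=1, y=5), (x=0, y=6), (x=1, y=7)
  Distance 2: (x=1, y=4), (x=0, y=5), (x=0, y=7), (x=2, y=7), (x=1, y=8)
  Distance 3: (x=1, y=3), (x=0, y=4), (x=3, y=7), (x=0, y=8), (x=2, y=8), (x=1, y=9)  <- goal reached here
One shortest path (3 moves): (x=1, y=6) -> (x=1, y=7) -> (x=1, y=8) -> (x=1, y=9)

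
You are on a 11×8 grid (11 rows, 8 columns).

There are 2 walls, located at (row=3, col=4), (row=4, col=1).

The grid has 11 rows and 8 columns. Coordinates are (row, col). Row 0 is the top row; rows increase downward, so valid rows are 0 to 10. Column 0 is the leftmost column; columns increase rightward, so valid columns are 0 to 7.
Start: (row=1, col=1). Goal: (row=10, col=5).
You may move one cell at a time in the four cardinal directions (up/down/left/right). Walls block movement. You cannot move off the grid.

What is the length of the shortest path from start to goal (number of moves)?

BFS from (row=1, col=1) until reaching (row=10, col=5):
  Distance 0: (row=1, col=1)
  Distance 1: (row=0, col=1), (row=1, col=0), (row=1, col=2), (row=2, col=1)
  Distance 2: (row=0, col=0), (row=0, col=2), (row=1, col=3), (row=2, col=0), (row=2, col=2), (row=3, col=1)
  Distance 3: (row=0, col=3), (row=1, col=4), (row=2, col=3), (row=3, col=0), (row=3, col=2)
  Distance 4: (row=0, col=4), (row=1, col=5), (row=2, col=4), (row=3, col=3), (row=4, col=0), (row=4, col=2)
  Distance 5: (row=0, col=5), (row=1, col=6), (row=2, col=5), (row=4, col=3), (row=5, col=0), (row=5, col=2)
  Distance 6: (row=0, col=6), (row=1, col=7), (row=2, col=6), (row=3, col=5), (row=4, col=4), (row=5, col=1), (row=5, col=3), (row=6, col=0), (row=6, col=2)
  Distance 7: (row=0, col=7), (row=2, col=7), (row=3, col=6), (row=4, col=5), (row=5, col=4), (row=6, col=1), (row=6, col=3), (row=7, col=0), (row=7, col=2)
  Distance 8: (row=3, col=7), (row=4, col=6), (row=5, col=5), (row=6, col=4), (row=7, col=1), (row=7, col=3), (row=8, col=0), (row=8, col=2)
  Distance 9: (row=4, col=7), (row=5, col=6), (row=6, col=5), (row=7, col=4), (row=8, col=1), (row=8, col=3), (row=9, col=0), (row=9, col=2)
  Distance 10: (row=5, col=7), (row=6, col=6), (row=7, col=5), (row=8, col=4), (row=9, col=1), (row=9, col=3), (row=10, col=0), (row=10, col=2)
  Distance 11: (row=6, col=7), (row=7, col=6), (row=8, col=5), (row=9, col=4), (row=10, col=1), (row=10, col=3)
  Distance 12: (row=7, col=7), (row=8, col=6), (row=9, col=5), (row=10, col=4)
  Distance 13: (row=8, col=7), (row=9, col=6), (row=10, col=5)  <- goal reached here
One shortest path (13 moves): (row=1, col=1) -> (row=1, col=2) -> (row=1, col=3) -> (row=1, col=4) -> (row=1, col=5) -> (row=2, col=5) -> (row=3, col=5) -> (row=4, col=5) -> (row=5, col=5) -> (row=6, col=5) -> (row=7, col=5) -> (row=8, col=5) -> (row=9, col=5) -> (row=10, col=5)

Answer: Shortest path length: 13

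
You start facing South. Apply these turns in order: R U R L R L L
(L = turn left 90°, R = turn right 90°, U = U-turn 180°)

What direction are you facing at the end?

Answer: Final heading: North

Derivation:
Start: South
  R (right (90° clockwise)) -> West
  U (U-turn (180°)) -> East
  R (right (90° clockwise)) -> South
  L (left (90° counter-clockwise)) -> East
  R (right (90° clockwise)) -> South
  L (left (90° counter-clockwise)) -> East
  L (left (90° counter-clockwise)) -> North
Final: North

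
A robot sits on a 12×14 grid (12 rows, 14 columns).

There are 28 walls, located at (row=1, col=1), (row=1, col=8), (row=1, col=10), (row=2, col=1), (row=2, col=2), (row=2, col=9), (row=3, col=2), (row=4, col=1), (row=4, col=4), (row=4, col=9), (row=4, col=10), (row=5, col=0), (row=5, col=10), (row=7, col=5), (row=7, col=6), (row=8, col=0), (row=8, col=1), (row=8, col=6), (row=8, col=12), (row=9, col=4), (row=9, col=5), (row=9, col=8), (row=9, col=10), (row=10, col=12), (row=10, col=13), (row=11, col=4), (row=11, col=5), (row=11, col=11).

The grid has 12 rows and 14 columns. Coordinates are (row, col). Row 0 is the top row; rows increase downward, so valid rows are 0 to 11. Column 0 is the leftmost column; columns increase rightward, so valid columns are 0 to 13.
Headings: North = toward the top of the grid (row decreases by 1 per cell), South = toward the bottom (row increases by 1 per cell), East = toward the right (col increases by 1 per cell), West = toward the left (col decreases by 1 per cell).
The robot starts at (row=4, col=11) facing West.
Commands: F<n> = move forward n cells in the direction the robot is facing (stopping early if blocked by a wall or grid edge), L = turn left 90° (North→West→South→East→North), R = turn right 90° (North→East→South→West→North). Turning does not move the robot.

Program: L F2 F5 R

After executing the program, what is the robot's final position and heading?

Answer: Final position: (row=10, col=11), facing West

Derivation:
Start: (row=4, col=11), facing West
  L: turn left, now facing South
  F2: move forward 2, now at (row=6, col=11)
  F5: move forward 4/5 (blocked), now at (row=10, col=11)
  R: turn right, now facing West
Final: (row=10, col=11), facing West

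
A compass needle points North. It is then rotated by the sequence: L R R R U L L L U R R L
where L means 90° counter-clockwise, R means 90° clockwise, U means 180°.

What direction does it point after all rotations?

Start: North
  L (left (90° counter-clockwise)) -> West
  R (right (90° clockwise)) -> North
  R (right (90° clockwise)) -> East
  R (right (90° clockwise)) -> South
  U (U-turn (180°)) -> North
  L (left (90° counter-clockwise)) -> West
  L (left (90° counter-clockwise)) -> South
  L (left (90° counter-clockwise)) -> East
  U (U-turn (180°)) -> West
  R (right (90° clockwise)) -> North
  R (right (90° clockwise)) -> East
  L (left (90° counter-clockwise)) -> North
Final: North

Answer: Final heading: North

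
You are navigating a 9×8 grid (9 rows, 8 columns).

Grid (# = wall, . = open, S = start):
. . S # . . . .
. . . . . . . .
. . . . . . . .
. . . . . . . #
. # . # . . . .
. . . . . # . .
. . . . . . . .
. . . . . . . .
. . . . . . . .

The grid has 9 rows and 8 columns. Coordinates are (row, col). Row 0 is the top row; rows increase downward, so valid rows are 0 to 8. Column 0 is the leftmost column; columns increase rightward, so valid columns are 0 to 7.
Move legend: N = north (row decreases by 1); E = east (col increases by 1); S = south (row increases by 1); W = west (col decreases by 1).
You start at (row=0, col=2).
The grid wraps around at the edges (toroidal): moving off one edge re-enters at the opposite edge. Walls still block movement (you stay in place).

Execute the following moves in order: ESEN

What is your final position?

Start: (row=0, col=2)
  E (east): blocked, stay at (row=0, col=2)
  S (south): (row=0, col=2) -> (row=1, col=2)
  E (east): (row=1, col=2) -> (row=1, col=3)
  N (north): blocked, stay at (row=1, col=3)
Final: (row=1, col=3)

Answer: Final position: (row=1, col=3)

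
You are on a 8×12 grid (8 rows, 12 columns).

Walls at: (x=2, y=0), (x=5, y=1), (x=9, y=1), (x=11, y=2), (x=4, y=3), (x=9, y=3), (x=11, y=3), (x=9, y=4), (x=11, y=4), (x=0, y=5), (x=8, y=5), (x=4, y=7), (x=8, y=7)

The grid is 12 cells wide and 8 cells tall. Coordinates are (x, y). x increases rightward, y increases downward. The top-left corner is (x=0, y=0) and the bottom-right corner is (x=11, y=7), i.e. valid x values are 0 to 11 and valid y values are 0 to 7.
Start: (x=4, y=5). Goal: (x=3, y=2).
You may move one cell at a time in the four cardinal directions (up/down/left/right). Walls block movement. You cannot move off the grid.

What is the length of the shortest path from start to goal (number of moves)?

BFS from (x=4, y=5) until reaching (x=3, y=2):
  Distance 0: (x=4, y=5)
  Distance 1: (x=4, y=4), (x=3, y=5), (x=5, y=5), (x=4, y=6)
  Distance 2: (x=3, y=4), (x=5, y=4), (x=2, y=5), (x=6, y=5), (x=3, y=6), (x=5, y=6)
  Distance 3: (x=3, y=3), (x=5, y=3), (x=2, y=4), (x=6, y=4), (x=1, y=5), (x=7, y=5), (x=2, y=6), (x=6, y=6), (x=3, y=7), (x=5, y=7)
  Distance 4: (x=3, y=2), (x=5, y=2), (x=2, y=3), (x=6, y=3), (x=1, y=4), (x=7, y=4), (x=1, y=6), (x=7, y=6), (x=2, y=7), (x=6, y=7)  <- goal reached here
One shortest path (4 moves): (x=4, y=5) -> (x=3, y=5) -> (x=3, y=4) -> (x=3, y=3) -> (x=3, y=2)

Answer: Shortest path length: 4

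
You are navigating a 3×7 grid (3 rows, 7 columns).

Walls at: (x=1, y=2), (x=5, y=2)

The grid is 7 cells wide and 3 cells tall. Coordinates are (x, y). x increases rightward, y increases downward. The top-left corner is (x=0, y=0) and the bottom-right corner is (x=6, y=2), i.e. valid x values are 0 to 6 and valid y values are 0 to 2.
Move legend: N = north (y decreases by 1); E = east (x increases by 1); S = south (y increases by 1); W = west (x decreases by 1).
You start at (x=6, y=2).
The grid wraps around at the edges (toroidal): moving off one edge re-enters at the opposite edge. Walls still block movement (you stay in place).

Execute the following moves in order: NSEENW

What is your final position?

Start: (x=6, y=2)
  N (north): (x=6, y=2) -> (x=6, y=1)
  S (south): (x=6, y=1) -> (x=6, y=2)
  E (east): (x=6, y=2) -> (x=0, y=2)
  E (east): blocked, stay at (x=0, y=2)
  N (north): (x=0, y=2) -> (x=0, y=1)
  W (west): (x=0, y=1) -> (x=6, y=1)
Final: (x=6, y=1)

Answer: Final position: (x=6, y=1)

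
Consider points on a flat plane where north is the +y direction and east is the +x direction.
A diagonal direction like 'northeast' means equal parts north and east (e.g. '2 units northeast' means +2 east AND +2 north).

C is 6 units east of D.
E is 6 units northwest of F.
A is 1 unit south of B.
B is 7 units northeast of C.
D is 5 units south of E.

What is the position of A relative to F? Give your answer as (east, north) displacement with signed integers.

Answer: A is at (east=7, north=7) relative to F.

Derivation:
Place F at the origin (east=0, north=0).
  E is 6 units northwest of F: delta (east=-6, north=+6); E at (east=-6, north=6).
  D is 5 units south of E: delta (east=+0, north=-5); D at (east=-6, north=1).
  C is 6 units east of D: delta (east=+6, north=+0); C at (east=0, north=1).
  B is 7 units northeast of C: delta (east=+7, north=+7); B at (east=7, north=8).
  A is 1 unit south of B: delta (east=+0, north=-1); A at (east=7, north=7).
Therefore A relative to F: (east=7, north=7).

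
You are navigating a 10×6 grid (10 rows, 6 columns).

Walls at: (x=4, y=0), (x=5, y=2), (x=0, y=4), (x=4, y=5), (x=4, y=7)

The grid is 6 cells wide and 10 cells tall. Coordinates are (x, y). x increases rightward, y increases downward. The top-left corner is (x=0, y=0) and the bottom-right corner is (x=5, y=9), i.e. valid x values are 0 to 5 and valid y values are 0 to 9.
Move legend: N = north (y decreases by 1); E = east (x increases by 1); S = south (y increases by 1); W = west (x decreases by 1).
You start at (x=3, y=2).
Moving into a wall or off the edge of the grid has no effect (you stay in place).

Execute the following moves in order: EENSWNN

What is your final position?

Start: (x=3, y=2)
  E (east): (x=3, y=2) -> (x=4, y=2)
  E (east): blocked, stay at (x=4, y=2)
  N (north): (x=4, y=2) -> (x=4, y=1)
  S (south): (x=4, y=1) -> (x=4, y=2)
  W (west): (x=4, y=2) -> (x=3, y=2)
  N (north): (x=3, y=2) -> (x=3, y=1)
  N (north): (x=3, y=1) -> (x=3, y=0)
Final: (x=3, y=0)

Answer: Final position: (x=3, y=0)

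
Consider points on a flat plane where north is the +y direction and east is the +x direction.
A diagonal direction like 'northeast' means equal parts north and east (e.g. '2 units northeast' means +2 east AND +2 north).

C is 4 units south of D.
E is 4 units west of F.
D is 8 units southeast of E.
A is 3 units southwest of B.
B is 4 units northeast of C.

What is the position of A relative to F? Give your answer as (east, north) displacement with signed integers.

Place F at the origin (east=0, north=0).
  E is 4 units west of F: delta (east=-4, north=+0); E at (east=-4, north=0).
  D is 8 units southeast of E: delta (east=+8, north=-8); D at (east=4, north=-8).
  C is 4 units south of D: delta (east=+0, north=-4); C at (east=4, north=-12).
  B is 4 units northeast of C: delta (east=+4, north=+4); B at (east=8, north=-8).
  A is 3 units southwest of B: delta (east=-3, north=-3); A at (east=5, north=-11).
Therefore A relative to F: (east=5, north=-11).

Answer: A is at (east=5, north=-11) relative to F.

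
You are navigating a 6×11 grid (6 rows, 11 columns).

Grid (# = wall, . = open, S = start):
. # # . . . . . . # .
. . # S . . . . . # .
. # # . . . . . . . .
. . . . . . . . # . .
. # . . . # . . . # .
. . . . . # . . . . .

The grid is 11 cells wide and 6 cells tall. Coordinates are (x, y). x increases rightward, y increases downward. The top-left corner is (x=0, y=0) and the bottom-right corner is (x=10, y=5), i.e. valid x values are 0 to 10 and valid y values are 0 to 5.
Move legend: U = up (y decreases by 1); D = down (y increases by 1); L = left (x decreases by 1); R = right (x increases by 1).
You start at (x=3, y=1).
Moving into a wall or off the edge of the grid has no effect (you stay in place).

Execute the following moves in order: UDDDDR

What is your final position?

Start: (x=3, y=1)
  U (up): (x=3, y=1) -> (x=3, y=0)
  D (down): (x=3, y=0) -> (x=3, y=1)
  D (down): (x=3, y=1) -> (x=3, y=2)
  D (down): (x=3, y=2) -> (x=3, y=3)
  D (down): (x=3, y=3) -> (x=3, y=4)
  R (right): (x=3, y=4) -> (x=4, y=4)
Final: (x=4, y=4)

Answer: Final position: (x=4, y=4)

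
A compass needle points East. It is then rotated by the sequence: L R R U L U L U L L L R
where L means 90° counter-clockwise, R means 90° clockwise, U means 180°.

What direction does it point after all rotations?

Answer: Final heading: North

Derivation:
Start: East
  L (left (90° counter-clockwise)) -> North
  R (right (90° clockwise)) -> East
  R (right (90° clockwise)) -> South
  U (U-turn (180°)) -> North
  L (left (90° counter-clockwise)) -> West
  U (U-turn (180°)) -> East
  L (left (90° counter-clockwise)) -> North
  U (U-turn (180°)) -> South
  L (left (90° counter-clockwise)) -> East
  L (left (90° counter-clockwise)) -> North
  L (left (90° counter-clockwise)) -> West
  R (right (90° clockwise)) -> North
Final: North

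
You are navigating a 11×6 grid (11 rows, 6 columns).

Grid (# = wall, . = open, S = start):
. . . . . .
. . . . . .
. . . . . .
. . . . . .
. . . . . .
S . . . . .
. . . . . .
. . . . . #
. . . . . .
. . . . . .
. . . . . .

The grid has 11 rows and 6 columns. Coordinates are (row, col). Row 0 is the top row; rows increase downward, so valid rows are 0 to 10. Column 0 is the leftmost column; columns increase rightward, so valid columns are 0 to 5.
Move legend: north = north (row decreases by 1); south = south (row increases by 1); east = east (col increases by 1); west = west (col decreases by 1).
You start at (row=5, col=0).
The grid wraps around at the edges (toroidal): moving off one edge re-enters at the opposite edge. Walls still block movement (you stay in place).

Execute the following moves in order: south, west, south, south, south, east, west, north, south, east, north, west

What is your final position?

Start: (row=5, col=0)
  south (south): (row=5, col=0) -> (row=6, col=0)
  west (west): (row=6, col=0) -> (row=6, col=5)
  [×3]south (south): blocked, stay at (row=6, col=5)
  east (east): (row=6, col=5) -> (row=6, col=0)
  west (west): (row=6, col=0) -> (row=6, col=5)
  north (north): (row=6, col=5) -> (row=5, col=5)
  south (south): (row=5, col=5) -> (row=6, col=5)
  east (east): (row=6, col=5) -> (row=6, col=0)
  north (north): (row=6, col=0) -> (row=5, col=0)
  west (west): (row=5, col=0) -> (row=5, col=5)
Final: (row=5, col=5)

Answer: Final position: (row=5, col=5)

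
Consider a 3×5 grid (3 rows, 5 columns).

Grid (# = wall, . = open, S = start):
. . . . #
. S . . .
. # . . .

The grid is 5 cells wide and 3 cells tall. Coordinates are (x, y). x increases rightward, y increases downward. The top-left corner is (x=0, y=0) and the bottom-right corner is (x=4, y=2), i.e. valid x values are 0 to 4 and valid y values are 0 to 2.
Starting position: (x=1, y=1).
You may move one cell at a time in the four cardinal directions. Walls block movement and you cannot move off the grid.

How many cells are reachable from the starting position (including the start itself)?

Answer: Reachable cells: 13

Derivation:
BFS flood-fill from (x=1, y=1):
  Distance 0: (x=1, y=1)
  Distance 1: (x=1, y=0), (x=0, y=1), (x=2, y=1)
  Distance 2: (x=0, y=0), (x=2, y=0), (x=3, y=1), (x=0, y=2), (x=2, y=2)
  Distance 3: (x=3, y=0), (x=4, y=1), (x=3, y=2)
  Distance 4: (x=4, y=2)
Total reachable: 13 (grid has 13 open cells total)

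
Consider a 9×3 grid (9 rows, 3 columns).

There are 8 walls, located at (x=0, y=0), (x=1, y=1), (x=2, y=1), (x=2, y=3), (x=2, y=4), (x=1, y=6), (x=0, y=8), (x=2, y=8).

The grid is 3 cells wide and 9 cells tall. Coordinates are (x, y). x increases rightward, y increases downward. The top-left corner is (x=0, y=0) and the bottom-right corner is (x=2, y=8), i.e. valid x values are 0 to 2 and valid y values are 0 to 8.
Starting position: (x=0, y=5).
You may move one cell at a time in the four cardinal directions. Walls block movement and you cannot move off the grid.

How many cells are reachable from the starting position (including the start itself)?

Answer: Reachable cells: 17

Derivation:
BFS flood-fill from (x=0, y=5):
  Distance 0: (x=0, y=5)
  Distance 1: (x=0, y=4), (x=1, y=5), (x=0, y=6)
  Distance 2: (x=0, y=3), (x=1, y=4), (x=2, y=5), (x=0, y=7)
  Distance 3: (x=0, y=2), (x=1, y=3), (x=2, y=6), (x=1, y=7)
  Distance 4: (x=0, y=1), (x=1, y=2), (x=2, y=7), (x=1, y=8)
  Distance 5: (x=2, y=2)
Total reachable: 17 (grid has 19 open cells total)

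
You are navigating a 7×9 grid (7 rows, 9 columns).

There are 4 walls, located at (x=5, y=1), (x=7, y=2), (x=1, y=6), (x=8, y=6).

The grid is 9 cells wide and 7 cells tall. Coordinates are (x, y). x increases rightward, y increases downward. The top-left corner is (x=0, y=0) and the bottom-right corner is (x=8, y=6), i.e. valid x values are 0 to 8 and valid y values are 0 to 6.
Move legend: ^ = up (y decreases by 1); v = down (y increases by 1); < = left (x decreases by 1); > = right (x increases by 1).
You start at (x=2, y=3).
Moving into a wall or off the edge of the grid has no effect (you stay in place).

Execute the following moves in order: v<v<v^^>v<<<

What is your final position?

Answer: Final position: (x=0, y=5)

Derivation:
Start: (x=2, y=3)
  v (down): (x=2, y=3) -> (x=2, y=4)
  < (left): (x=2, y=4) -> (x=1, y=4)
  v (down): (x=1, y=4) -> (x=1, y=5)
  < (left): (x=1, y=5) -> (x=0, y=5)
  v (down): (x=0, y=5) -> (x=0, y=6)
  ^ (up): (x=0, y=6) -> (x=0, y=5)
  ^ (up): (x=0, y=5) -> (x=0, y=4)
  > (right): (x=0, y=4) -> (x=1, y=4)
  v (down): (x=1, y=4) -> (x=1, y=5)
  < (left): (x=1, y=5) -> (x=0, y=5)
  < (left): blocked, stay at (x=0, y=5)
  < (left): blocked, stay at (x=0, y=5)
Final: (x=0, y=5)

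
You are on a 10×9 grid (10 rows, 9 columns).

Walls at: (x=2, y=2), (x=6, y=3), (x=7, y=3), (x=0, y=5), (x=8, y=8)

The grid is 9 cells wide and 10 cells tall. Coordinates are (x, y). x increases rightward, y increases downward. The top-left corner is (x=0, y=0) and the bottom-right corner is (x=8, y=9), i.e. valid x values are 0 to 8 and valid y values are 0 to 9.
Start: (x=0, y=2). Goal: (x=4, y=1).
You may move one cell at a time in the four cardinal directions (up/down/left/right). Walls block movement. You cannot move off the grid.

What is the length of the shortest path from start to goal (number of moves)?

BFS from (x=0, y=2) until reaching (x=4, y=1):
  Distance 0: (x=0, y=2)
  Distance 1: (x=0, y=1), (x=1, y=2), (x=0, y=3)
  Distance 2: (x=0, y=0), (x=1, y=1), (x=1, y=3), (x=0, y=4)
  Distance 3: (x=1, y=0), (x=2, y=1), (x=2, y=3), (x=1, y=4)
  Distance 4: (x=2, y=0), (x=3, y=1), (x=3, y=3), (x=2, y=4), (x=1, y=5)
  Distance 5: (x=3, y=0), (x=4, y=1), (x=3, y=2), (x=4, y=3), (x=3, y=4), (x=2, y=5), (x=1, y=6)  <- goal reached here
One shortest path (5 moves): (x=0, y=2) -> (x=1, y=2) -> (x=1, y=1) -> (x=2, y=1) -> (x=3, y=1) -> (x=4, y=1)

Answer: Shortest path length: 5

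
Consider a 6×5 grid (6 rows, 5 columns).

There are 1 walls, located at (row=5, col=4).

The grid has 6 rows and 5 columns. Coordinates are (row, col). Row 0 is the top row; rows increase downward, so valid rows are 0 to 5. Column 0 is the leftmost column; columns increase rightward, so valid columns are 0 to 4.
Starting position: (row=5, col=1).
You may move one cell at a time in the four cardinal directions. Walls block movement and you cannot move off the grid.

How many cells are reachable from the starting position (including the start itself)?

Answer: Reachable cells: 29

Derivation:
BFS flood-fill from (row=5, col=1):
  Distance 0: (row=5, col=1)
  Distance 1: (row=4, col=1), (row=5, col=0), (row=5, col=2)
  Distance 2: (row=3, col=1), (row=4, col=0), (row=4, col=2), (row=5, col=3)
  Distance 3: (row=2, col=1), (row=3, col=0), (row=3, col=2), (row=4, col=3)
  Distance 4: (row=1, col=1), (row=2, col=0), (row=2, col=2), (row=3, col=3), (row=4, col=4)
  Distance 5: (row=0, col=1), (row=1, col=0), (row=1, col=2), (row=2, col=3), (row=3, col=4)
  Distance 6: (row=0, col=0), (row=0, col=2), (row=1, col=3), (row=2, col=4)
  Distance 7: (row=0, col=3), (row=1, col=4)
  Distance 8: (row=0, col=4)
Total reachable: 29 (grid has 29 open cells total)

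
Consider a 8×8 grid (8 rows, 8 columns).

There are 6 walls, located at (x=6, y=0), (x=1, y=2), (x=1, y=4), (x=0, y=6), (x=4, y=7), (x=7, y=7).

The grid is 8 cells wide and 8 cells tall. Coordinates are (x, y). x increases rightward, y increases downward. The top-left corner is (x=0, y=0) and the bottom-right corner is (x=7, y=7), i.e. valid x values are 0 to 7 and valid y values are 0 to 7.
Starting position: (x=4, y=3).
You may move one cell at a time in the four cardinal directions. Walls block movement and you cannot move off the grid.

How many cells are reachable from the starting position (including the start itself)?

Answer: Reachable cells: 58

Derivation:
BFS flood-fill from (x=4, y=3):
  Distance 0: (x=4, y=3)
  Distance 1: (x=4, y=2), (x=3, y=3), (x=5, y=3), (x=4, y=4)
  Distance 2: (x=4, y=1), (x=3, y=2), (x=5, y=2), (x=2, y=3), (x=6, y=3), (x=3, y=4), (x=5, y=4), (x=4, y=5)
  Distance 3: (x=4, y=0), (x=3, y=1), (x=5, y=1), (x=2, y=2), (x=6, y=2), (x=1, y=3), (x=7, y=3), (x=2, y=4), (x=6, y=4), (x=3, y=5), (x=5, y=5), (x=4, y=6)
  Distance 4: (x=3, y=0), (x=5, y=0), (x=2, y=1), (x=6, y=1), (x=7, y=2), (x=0, y=3), (x=7, y=4), (x=2, y=5), (x=6, y=5), (x=3, y=6), (x=5, y=6)
  Distance 5: (x=2, y=0), (x=1, y=1), (x=7, y=1), (x=0, y=2), (x=0, y=4), (x=1, y=5), (x=7, y=5), (x=2, y=6), (x=6, y=6), (x=3, y=7), (x=5, y=7)
  Distance 6: (x=1, y=0), (x=7, y=0), (x=0, y=1), (x=0, y=5), (x=1, y=6), (x=7, y=6), (x=2, y=7), (x=6, y=7)
  Distance 7: (x=0, y=0), (x=1, y=7)
  Distance 8: (x=0, y=7)
Total reachable: 58 (grid has 58 open cells total)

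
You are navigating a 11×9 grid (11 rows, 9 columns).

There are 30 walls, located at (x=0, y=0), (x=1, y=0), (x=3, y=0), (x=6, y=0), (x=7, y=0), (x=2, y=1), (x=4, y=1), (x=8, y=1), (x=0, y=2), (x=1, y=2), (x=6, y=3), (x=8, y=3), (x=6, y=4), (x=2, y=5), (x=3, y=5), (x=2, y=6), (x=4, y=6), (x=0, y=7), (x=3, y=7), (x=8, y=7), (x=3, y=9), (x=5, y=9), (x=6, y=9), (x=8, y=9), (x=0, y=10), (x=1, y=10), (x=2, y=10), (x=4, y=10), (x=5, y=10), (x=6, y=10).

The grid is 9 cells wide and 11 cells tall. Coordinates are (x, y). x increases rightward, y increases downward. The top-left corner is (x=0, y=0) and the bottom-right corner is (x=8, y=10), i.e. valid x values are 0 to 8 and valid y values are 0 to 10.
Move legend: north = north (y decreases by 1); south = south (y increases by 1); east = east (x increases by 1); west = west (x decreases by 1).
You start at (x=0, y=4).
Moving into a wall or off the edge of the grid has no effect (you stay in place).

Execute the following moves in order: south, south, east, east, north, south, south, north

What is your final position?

Start: (x=0, y=4)
  south (south): (x=0, y=4) -> (x=0, y=5)
  south (south): (x=0, y=5) -> (x=0, y=6)
  east (east): (x=0, y=6) -> (x=1, y=6)
  east (east): blocked, stay at (x=1, y=6)
  north (north): (x=1, y=6) -> (x=1, y=5)
  south (south): (x=1, y=5) -> (x=1, y=6)
  south (south): (x=1, y=6) -> (x=1, y=7)
  north (north): (x=1, y=7) -> (x=1, y=6)
Final: (x=1, y=6)

Answer: Final position: (x=1, y=6)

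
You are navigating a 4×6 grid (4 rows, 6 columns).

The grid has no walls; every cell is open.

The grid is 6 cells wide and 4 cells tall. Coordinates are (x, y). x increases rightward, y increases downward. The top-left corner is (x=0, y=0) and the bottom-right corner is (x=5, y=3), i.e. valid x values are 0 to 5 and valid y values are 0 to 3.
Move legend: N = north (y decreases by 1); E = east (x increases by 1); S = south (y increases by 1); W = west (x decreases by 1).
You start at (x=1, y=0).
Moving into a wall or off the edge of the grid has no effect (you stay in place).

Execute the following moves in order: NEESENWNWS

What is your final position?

Start: (x=1, y=0)
  N (north): blocked, stay at (x=1, y=0)
  E (east): (x=1, y=0) -> (x=2, y=0)
  E (east): (x=2, y=0) -> (x=3, y=0)
  S (south): (x=3, y=0) -> (x=3, y=1)
  E (east): (x=3, y=1) -> (x=4, y=1)
  N (north): (x=4, y=1) -> (x=4, y=0)
  W (west): (x=4, y=0) -> (x=3, y=0)
  N (north): blocked, stay at (x=3, y=0)
  W (west): (x=3, y=0) -> (x=2, y=0)
  S (south): (x=2, y=0) -> (x=2, y=1)
Final: (x=2, y=1)

Answer: Final position: (x=2, y=1)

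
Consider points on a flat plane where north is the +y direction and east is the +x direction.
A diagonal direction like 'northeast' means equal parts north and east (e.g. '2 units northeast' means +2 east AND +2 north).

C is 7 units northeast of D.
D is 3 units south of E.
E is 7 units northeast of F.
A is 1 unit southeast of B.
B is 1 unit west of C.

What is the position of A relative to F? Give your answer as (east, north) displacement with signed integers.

Place F at the origin (east=0, north=0).
  E is 7 units northeast of F: delta (east=+7, north=+7); E at (east=7, north=7).
  D is 3 units south of E: delta (east=+0, north=-3); D at (east=7, north=4).
  C is 7 units northeast of D: delta (east=+7, north=+7); C at (east=14, north=11).
  B is 1 unit west of C: delta (east=-1, north=+0); B at (east=13, north=11).
  A is 1 unit southeast of B: delta (east=+1, north=-1); A at (east=14, north=10).
Therefore A relative to F: (east=14, north=10).

Answer: A is at (east=14, north=10) relative to F.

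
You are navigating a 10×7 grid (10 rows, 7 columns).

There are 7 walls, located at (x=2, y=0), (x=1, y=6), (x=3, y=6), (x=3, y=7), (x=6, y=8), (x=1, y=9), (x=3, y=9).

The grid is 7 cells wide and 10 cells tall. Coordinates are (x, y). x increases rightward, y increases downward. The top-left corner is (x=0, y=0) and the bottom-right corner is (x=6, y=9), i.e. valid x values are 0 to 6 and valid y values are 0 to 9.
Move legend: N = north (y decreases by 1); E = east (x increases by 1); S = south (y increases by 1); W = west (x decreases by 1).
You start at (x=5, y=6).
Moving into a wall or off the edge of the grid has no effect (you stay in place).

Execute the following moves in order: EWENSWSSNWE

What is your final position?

Start: (x=5, y=6)
  E (east): (x=5, y=6) -> (x=6, y=6)
  W (west): (x=6, y=6) -> (x=5, y=6)
  E (east): (x=5, y=6) -> (x=6, y=6)
  N (north): (x=6, y=6) -> (x=6, y=5)
  S (south): (x=6, y=5) -> (x=6, y=6)
  W (west): (x=6, y=6) -> (x=5, y=6)
  S (south): (x=5, y=6) -> (x=5, y=7)
  S (south): (x=5, y=7) -> (x=5, y=8)
  N (north): (x=5, y=8) -> (x=5, y=7)
  W (west): (x=5, y=7) -> (x=4, y=7)
  E (east): (x=4, y=7) -> (x=5, y=7)
Final: (x=5, y=7)

Answer: Final position: (x=5, y=7)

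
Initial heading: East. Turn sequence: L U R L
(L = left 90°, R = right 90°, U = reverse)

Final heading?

Start: East
  L (left (90° counter-clockwise)) -> North
  U (U-turn (180°)) -> South
  R (right (90° clockwise)) -> West
  L (left (90° counter-clockwise)) -> South
Final: South

Answer: Final heading: South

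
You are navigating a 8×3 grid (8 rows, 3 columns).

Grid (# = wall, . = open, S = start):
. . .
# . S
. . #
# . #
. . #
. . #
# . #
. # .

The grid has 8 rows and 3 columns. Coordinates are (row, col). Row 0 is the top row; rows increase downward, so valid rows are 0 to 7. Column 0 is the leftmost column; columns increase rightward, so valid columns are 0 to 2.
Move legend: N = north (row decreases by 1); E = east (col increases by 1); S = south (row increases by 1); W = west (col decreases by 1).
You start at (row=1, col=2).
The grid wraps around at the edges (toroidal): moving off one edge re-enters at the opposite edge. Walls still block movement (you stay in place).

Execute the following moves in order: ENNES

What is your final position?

Start: (row=1, col=2)
  E (east): blocked, stay at (row=1, col=2)
  N (north): (row=1, col=2) -> (row=0, col=2)
  N (north): (row=0, col=2) -> (row=7, col=2)
  E (east): (row=7, col=2) -> (row=7, col=0)
  S (south): (row=7, col=0) -> (row=0, col=0)
Final: (row=0, col=0)

Answer: Final position: (row=0, col=0)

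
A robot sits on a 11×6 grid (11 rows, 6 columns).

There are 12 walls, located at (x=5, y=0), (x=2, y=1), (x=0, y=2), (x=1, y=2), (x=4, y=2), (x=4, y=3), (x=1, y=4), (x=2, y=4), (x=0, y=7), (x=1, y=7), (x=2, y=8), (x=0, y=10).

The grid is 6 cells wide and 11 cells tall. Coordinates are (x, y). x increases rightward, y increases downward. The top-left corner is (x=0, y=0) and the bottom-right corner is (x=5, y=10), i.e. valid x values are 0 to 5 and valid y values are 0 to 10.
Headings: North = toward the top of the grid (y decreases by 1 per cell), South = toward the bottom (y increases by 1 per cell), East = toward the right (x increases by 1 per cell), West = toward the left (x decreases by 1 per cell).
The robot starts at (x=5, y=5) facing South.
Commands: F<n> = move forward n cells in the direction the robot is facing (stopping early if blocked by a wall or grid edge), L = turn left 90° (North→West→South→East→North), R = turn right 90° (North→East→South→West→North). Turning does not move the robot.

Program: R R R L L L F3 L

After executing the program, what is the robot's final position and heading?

Answer: Final position: (x=5, y=8), facing East

Derivation:
Start: (x=5, y=5), facing South
  R: turn right, now facing West
  R: turn right, now facing North
  R: turn right, now facing East
  L: turn left, now facing North
  L: turn left, now facing West
  L: turn left, now facing South
  F3: move forward 3, now at (x=5, y=8)
  L: turn left, now facing East
Final: (x=5, y=8), facing East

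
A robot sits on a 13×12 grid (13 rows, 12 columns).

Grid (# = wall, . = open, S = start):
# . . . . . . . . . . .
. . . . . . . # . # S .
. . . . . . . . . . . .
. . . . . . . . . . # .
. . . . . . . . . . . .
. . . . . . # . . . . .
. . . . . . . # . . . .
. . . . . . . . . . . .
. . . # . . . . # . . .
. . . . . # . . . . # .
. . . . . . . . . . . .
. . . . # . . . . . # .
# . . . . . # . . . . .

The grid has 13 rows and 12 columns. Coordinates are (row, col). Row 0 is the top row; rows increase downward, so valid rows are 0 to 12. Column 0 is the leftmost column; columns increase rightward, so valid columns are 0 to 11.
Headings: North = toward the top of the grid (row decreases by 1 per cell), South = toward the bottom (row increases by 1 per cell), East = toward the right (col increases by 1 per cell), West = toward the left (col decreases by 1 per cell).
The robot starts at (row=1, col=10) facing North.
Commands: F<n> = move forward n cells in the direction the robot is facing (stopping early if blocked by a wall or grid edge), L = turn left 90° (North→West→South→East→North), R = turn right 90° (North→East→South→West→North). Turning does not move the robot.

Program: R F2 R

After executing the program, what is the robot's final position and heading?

Answer: Final position: (row=1, col=11), facing South

Derivation:
Start: (row=1, col=10), facing North
  R: turn right, now facing East
  F2: move forward 1/2 (blocked), now at (row=1, col=11)
  R: turn right, now facing South
Final: (row=1, col=11), facing South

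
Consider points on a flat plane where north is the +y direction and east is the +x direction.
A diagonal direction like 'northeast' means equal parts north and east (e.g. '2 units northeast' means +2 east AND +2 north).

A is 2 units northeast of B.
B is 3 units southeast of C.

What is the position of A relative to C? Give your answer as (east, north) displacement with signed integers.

Place C at the origin (east=0, north=0).
  B is 3 units southeast of C: delta (east=+3, north=-3); B at (east=3, north=-3).
  A is 2 units northeast of B: delta (east=+2, north=+2); A at (east=5, north=-1).
Therefore A relative to C: (east=5, north=-1).

Answer: A is at (east=5, north=-1) relative to C.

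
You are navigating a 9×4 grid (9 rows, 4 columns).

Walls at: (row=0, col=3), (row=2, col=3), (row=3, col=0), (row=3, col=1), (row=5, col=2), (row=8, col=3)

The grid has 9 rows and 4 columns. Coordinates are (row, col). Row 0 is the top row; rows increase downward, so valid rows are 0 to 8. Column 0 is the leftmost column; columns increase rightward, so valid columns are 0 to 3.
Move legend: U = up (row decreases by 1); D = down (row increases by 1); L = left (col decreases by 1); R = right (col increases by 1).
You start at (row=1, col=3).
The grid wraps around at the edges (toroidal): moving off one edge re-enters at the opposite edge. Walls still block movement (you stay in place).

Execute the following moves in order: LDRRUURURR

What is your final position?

Answer: Final position: (row=8, col=2)

Derivation:
Start: (row=1, col=3)
  L (left): (row=1, col=3) -> (row=1, col=2)
  D (down): (row=1, col=2) -> (row=2, col=2)
  R (right): blocked, stay at (row=2, col=2)
  R (right): blocked, stay at (row=2, col=2)
  U (up): (row=2, col=2) -> (row=1, col=2)
  U (up): (row=1, col=2) -> (row=0, col=2)
  R (right): blocked, stay at (row=0, col=2)
  U (up): (row=0, col=2) -> (row=8, col=2)
  R (right): blocked, stay at (row=8, col=2)
  R (right): blocked, stay at (row=8, col=2)
Final: (row=8, col=2)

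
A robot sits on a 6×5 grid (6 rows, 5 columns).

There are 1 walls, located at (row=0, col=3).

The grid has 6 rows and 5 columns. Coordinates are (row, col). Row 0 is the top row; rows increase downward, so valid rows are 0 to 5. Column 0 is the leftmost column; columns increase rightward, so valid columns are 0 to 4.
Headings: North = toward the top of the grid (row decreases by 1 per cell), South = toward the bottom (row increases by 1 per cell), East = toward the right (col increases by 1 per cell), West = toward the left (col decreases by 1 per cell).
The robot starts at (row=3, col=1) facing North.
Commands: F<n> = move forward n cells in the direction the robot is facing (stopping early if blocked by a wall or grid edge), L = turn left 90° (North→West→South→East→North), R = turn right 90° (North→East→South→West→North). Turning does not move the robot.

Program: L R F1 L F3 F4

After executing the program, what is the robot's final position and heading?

Answer: Final position: (row=2, col=0), facing West

Derivation:
Start: (row=3, col=1), facing North
  L: turn left, now facing West
  R: turn right, now facing North
  F1: move forward 1, now at (row=2, col=1)
  L: turn left, now facing West
  F3: move forward 1/3 (blocked), now at (row=2, col=0)
  F4: move forward 0/4 (blocked), now at (row=2, col=0)
Final: (row=2, col=0), facing West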